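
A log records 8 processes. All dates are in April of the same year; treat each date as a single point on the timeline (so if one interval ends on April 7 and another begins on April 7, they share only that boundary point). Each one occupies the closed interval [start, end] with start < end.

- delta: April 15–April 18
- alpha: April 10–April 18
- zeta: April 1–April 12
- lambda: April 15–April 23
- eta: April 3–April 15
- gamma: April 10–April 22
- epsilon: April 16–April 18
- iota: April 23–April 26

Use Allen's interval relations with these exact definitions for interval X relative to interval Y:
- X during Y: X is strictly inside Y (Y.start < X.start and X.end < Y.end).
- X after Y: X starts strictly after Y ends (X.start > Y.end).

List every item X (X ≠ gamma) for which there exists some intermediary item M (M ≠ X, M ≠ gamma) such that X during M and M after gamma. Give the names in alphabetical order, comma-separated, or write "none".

none

Target gamma = [April 10, April 22].
Intermediaries M with M after gamma: iota.
Via iota — items with X during iota: none.
Union: none.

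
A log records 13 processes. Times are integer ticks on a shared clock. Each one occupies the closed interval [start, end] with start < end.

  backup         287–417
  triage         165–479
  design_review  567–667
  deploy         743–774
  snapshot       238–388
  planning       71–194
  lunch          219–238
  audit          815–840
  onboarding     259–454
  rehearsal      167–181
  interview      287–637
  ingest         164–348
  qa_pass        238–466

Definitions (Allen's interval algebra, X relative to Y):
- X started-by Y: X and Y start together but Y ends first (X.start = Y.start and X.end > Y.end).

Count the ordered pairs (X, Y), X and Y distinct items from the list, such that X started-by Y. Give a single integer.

Checking all 156 ordered pairs for relation 'started-by'; matching pairs in alphabetical order:
(interview, backup): interview started-by backup ✓
(qa_pass, snapshot): qa_pass started-by snapshot ✓
Count: 2.

2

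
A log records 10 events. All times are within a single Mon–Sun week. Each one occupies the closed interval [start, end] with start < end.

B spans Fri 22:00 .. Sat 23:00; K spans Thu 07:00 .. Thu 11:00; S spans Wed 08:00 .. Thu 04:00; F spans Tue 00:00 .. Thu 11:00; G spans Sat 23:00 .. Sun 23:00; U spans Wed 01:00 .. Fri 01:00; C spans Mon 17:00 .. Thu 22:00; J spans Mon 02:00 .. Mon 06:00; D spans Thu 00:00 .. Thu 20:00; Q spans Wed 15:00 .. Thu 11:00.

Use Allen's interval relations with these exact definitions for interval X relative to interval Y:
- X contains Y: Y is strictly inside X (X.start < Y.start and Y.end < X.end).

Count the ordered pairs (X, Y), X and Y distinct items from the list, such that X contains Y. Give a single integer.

Checking all 90 ordered pairs for relation 'contains'; matching pairs in alphabetical order:
(C, D): C contains D ✓
(C, F): C contains F ✓
(C, K): C contains K ✓
(C, Q): C contains Q ✓
(C, S): C contains S ✓
(D, K): D contains K ✓
(F, S): F contains S ✓
(U, D): U contains D ✓
(U, K): U contains K ✓
(U, Q): U contains Q ✓
(U, S): U contains S ✓
Count: 11.

11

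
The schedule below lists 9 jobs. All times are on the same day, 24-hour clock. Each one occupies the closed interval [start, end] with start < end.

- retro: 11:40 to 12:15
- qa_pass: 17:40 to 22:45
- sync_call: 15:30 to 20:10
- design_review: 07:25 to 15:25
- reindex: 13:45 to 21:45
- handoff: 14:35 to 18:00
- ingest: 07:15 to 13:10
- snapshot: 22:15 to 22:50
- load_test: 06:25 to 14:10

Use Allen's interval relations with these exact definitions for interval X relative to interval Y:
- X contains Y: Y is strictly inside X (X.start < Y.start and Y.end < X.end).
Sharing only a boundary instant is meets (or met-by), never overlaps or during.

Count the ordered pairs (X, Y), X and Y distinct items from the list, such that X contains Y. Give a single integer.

Checking all 72 ordered pairs for relation 'contains'; matching pairs in alphabetical order:
(design_review, retro): design_review contains retro ✓
(ingest, retro): ingest contains retro ✓
(load_test, ingest): load_test contains ingest ✓
(load_test, retro): load_test contains retro ✓
(reindex, handoff): reindex contains handoff ✓
(reindex, sync_call): reindex contains sync_call ✓
Count: 6.

6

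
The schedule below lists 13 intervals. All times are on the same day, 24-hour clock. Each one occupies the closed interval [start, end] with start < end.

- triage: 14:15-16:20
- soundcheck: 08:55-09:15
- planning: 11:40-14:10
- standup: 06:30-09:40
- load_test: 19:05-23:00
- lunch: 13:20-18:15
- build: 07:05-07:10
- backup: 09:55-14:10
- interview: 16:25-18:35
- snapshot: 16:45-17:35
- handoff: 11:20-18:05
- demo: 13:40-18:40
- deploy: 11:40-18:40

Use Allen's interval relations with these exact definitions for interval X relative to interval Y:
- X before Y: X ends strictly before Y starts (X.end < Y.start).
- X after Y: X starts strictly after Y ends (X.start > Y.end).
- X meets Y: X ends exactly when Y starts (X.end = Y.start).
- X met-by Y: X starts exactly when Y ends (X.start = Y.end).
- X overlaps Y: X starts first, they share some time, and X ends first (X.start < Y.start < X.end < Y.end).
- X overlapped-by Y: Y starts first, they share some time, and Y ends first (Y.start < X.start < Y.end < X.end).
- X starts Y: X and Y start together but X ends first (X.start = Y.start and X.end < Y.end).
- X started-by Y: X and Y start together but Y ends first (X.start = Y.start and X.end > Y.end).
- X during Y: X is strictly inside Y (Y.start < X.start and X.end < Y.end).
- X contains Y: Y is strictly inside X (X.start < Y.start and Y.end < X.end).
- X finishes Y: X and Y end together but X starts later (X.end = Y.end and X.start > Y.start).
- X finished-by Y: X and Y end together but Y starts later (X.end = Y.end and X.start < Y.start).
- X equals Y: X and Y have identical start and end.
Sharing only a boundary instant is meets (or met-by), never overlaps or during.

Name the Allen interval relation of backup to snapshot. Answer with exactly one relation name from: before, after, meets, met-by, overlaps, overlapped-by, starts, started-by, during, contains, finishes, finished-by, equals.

backup = [09:55, 14:10]; snapshot = [16:45, 17:35].
Compare endpoints: backup.start < snapshot.start, backup.start < snapshot.end, backup.end < snapshot.start, backup.end < snapshot.end.
That pattern is 'before'.

before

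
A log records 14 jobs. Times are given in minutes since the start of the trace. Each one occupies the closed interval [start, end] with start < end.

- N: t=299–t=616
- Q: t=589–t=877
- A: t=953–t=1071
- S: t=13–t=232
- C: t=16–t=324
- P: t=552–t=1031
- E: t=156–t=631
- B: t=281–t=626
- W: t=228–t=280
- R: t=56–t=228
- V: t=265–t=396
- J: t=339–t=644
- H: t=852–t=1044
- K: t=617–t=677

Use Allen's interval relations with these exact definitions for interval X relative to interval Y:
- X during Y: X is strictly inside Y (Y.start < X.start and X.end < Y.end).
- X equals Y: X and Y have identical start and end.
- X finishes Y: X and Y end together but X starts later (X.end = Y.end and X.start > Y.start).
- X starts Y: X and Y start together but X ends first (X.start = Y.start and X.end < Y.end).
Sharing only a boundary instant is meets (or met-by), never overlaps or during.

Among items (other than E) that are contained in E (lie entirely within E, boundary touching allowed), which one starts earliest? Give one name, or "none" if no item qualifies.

W

Target E = [t=156, t=631].
A [t=953, t=1071] → after → excluded.
B [t=281, t=626] → during → candidate.
C [t=16, t=324] → overlaps → excluded.
H [t=852, t=1044] → after → excluded.
J [t=339, t=644] → overlapped-by → excluded.
K [t=617, t=677] → overlapped-by → excluded.
N [t=299, t=616] → during → candidate.
P [t=552, t=1031] → overlapped-by → excluded.
Q [t=589, t=877] → overlapped-by → excluded.
R [t=56, t=228] → overlaps → excluded.
S [t=13, t=232] → overlaps → excluded.
V [t=265, t=396] → during → candidate.
W [t=228, t=280] → during → candidate.
Among candidates, earliest start is t=228 → W.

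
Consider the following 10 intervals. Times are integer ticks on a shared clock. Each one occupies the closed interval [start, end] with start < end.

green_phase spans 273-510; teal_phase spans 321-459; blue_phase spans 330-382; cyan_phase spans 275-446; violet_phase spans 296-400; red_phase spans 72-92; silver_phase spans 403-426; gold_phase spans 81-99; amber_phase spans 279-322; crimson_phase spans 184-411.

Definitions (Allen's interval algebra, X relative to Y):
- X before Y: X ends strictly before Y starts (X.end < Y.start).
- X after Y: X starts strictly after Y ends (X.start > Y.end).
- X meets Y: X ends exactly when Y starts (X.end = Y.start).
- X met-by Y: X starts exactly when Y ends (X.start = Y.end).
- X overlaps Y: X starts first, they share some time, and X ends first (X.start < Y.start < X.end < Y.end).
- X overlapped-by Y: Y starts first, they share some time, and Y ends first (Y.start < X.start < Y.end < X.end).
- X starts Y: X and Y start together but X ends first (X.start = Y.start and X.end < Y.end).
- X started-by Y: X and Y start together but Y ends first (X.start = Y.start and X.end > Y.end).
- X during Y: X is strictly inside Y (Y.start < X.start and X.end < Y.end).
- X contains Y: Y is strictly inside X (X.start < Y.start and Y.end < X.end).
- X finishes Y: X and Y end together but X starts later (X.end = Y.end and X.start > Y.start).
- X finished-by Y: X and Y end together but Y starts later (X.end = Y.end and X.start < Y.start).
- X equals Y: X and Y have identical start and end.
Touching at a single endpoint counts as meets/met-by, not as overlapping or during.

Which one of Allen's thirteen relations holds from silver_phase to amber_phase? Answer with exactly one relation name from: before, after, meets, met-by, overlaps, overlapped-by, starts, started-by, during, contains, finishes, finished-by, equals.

after

silver_phase = [403, 426]; amber_phase = [279, 322].
Compare endpoints: silver_phase.start > amber_phase.start, silver_phase.start > amber_phase.end, silver_phase.end > amber_phase.start, silver_phase.end > amber_phase.end.
That pattern is 'after'.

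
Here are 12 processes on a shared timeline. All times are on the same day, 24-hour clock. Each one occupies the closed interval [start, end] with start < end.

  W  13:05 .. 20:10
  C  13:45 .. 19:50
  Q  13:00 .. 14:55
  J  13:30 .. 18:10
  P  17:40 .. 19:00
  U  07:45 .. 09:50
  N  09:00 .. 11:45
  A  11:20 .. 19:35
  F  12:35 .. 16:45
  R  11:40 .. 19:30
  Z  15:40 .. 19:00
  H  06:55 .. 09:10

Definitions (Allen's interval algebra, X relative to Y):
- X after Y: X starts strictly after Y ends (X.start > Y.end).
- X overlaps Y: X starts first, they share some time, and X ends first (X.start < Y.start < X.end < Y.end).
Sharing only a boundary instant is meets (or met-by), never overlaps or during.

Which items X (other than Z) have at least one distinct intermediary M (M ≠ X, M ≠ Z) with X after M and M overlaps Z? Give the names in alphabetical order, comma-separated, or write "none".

Target Z = [15:40, 19:00].
Intermediaries M with M overlaps Z: F, J.
Via F — items with X after F: P.
Via J — items with X after J: none.
Union: P.

P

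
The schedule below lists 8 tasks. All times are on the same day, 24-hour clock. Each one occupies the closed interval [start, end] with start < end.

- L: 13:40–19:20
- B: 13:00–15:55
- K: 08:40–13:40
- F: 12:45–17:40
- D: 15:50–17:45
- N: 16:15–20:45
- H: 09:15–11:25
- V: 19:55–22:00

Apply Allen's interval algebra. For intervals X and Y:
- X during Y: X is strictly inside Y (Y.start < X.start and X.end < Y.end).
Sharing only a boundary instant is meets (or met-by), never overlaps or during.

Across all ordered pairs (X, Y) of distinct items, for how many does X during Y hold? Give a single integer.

Checking all 56 ordered pairs for relation 'during'; matching pairs in alphabetical order:
(B, F): B during F ✓
(D, L): D during L ✓
(H, K): H during K ✓
Count: 3.

3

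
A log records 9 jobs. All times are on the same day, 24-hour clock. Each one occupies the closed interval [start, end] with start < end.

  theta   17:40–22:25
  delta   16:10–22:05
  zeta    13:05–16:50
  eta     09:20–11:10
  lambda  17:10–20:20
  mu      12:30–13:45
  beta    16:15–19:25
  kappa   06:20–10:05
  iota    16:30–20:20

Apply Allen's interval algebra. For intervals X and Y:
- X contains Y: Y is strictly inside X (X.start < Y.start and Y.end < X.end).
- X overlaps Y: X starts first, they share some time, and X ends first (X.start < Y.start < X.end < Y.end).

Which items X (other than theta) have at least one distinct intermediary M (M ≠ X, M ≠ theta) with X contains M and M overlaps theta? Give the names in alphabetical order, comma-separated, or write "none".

delta

Target theta = [17:40, 22:25].
Intermediaries M with M overlaps theta: beta, delta, iota, lambda.
Via beta — items with X contains beta: delta.
Via delta — items with X contains delta: none.
Via iota — items with X contains iota: delta.
Via lambda — items with X contains lambda: delta.
Union: delta.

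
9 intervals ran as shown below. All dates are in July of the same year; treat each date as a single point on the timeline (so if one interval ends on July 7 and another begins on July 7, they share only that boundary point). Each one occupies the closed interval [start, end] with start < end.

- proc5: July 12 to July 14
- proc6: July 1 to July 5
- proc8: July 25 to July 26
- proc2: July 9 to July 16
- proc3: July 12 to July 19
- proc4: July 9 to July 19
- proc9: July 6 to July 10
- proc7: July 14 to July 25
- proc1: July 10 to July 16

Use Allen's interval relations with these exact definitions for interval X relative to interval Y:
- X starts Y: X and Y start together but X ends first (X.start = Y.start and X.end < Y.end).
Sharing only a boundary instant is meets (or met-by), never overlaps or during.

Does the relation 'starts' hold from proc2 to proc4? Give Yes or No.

Yes

proc2 = [July 9, July 16], proc4 = [July 9, July 19].
Actual relation of proc2 to proc4: starts.
Asked whether 'starts' holds → Yes.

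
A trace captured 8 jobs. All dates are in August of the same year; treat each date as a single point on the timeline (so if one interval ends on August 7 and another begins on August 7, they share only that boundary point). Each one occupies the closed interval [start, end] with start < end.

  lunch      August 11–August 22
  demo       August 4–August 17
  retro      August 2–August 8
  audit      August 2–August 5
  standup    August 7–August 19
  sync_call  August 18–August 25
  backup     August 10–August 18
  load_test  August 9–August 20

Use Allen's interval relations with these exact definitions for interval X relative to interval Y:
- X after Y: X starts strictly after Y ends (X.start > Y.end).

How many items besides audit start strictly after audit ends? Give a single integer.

5

Target audit = [August 2, August 5].
backup [August 10, August 18] → after → counts.
demo [August 4, August 17] → overlapped-by → no.
load_test [August 9, August 20] → after → counts.
lunch [August 11, August 22] → after → counts.
retro [August 2, August 8] → started-by → no.
standup [August 7, August 19] → after → counts.
sync_call [August 18, August 25] → after → counts.
Total: 5.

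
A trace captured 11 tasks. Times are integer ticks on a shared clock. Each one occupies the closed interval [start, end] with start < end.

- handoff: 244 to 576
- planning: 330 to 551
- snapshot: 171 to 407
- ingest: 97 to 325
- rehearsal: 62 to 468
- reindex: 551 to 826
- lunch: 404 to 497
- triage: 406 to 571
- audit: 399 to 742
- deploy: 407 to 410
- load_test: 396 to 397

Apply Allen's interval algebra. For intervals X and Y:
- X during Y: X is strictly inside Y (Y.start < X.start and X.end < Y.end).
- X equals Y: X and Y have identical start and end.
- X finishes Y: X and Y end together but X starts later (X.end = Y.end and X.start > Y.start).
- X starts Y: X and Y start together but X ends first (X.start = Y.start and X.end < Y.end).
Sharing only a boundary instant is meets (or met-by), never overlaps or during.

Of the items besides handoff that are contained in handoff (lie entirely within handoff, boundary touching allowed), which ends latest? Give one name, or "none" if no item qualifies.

Target handoff = [244, 576].
audit [399, 742] → overlapped-by → excluded.
deploy [407, 410] → during → candidate.
ingest [97, 325] → overlaps → excluded.
load_test [396, 397] → during → candidate.
lunch [404, 497] → during → candidate.
planning [330, 551] → during → candidate.
rehearsal [62, 468] → overlaps → excluded.
reindex [551, 826] → overlapped-by → excluded.
snapshot [171, 407] → overlaps → excluded.
triage [406, 571] → during → candidate.
Among candidates, latest end is 571 → triage.

triage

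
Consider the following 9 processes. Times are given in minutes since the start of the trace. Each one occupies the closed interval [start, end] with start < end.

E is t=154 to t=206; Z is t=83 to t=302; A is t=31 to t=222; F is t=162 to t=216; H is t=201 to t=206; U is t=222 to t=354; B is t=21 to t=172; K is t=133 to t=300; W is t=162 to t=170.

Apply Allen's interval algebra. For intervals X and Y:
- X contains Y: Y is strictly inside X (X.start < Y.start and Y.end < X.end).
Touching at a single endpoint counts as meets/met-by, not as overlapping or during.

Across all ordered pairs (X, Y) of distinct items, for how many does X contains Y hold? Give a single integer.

Checking all 72 ordered pairs for relation 'contains'; matching pairs in alphabetical order:
(A, E): A contains E ✓
(A, F): A contains F ✓
(A, H): A contains H ✓
(A, W): A contains W ✓
(B, W): B contains W ✓
(E, W): E contains W ✓
(F, H): F contains H ✓
(K, E): K contains E ✓
(K, F): K contains F ✓
(K, H): K contains H ✓
(K, W): K contains W ✓
(Z, E): Z contains E ✓
(Z, F): Z contains F ✓
(Z, H): Z contains H ✓
(Z, K): Z contains K ✓
(Z, W): Z contains W ✓
Count: 16.

16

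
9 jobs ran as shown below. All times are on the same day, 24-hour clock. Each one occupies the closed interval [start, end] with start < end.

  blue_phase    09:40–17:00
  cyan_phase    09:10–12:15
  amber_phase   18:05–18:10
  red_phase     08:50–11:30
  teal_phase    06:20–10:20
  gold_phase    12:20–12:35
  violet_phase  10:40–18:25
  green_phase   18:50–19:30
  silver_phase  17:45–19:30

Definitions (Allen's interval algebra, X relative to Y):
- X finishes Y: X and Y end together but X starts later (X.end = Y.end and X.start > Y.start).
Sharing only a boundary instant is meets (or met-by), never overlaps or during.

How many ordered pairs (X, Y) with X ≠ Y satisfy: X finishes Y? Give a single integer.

Checking all 72 ordered pairs for relation 'finishes'; matching pairs in alphabetical order:
(green_phase, silver_phase): green_phase finishes silver_phase ✓
Count: 1.

1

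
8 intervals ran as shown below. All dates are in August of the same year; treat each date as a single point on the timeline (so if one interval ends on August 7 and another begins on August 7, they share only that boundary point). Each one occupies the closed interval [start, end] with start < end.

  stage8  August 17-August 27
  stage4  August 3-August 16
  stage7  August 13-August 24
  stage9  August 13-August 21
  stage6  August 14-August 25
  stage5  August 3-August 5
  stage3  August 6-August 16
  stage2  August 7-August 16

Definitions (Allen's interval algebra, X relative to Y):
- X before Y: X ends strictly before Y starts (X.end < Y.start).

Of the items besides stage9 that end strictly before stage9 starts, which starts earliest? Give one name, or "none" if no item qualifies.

Target stage9 = [August 13, August 21].
stage2 [August 7, August 16] → overlaps → excluded.
stage3 [August 6, August 16] → overlaps → excluded.
stage4 [August 3, August 16] → overlaps → excluded.
stage5 [August 3, August 5] → before → candidate.
stage6 [August 14, August 25] → overlapped-by → excluded.
stage7 [August 13, August 24] → started-by → excluded.
stage8 [August 17, August 27] → overlapped-by → excluded.
Among candidates, earliest start is August 3 → stage5.

stage5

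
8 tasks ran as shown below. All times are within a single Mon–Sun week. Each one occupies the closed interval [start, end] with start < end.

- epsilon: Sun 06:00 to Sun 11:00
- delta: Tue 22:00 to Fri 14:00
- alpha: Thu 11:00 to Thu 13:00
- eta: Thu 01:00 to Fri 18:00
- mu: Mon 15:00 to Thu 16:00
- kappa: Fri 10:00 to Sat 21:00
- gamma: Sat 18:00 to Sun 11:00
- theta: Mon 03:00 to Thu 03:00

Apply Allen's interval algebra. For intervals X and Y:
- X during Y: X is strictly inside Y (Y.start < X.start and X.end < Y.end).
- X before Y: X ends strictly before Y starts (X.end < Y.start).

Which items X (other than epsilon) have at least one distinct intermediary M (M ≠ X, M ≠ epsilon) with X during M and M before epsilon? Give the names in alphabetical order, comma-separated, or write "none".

alpha

Target epsilon = [Sun 06:00, Sun 11:00].
Intermediaries M with M before epsilon: alpha, delta, eta, kappa, mu, theta.
Via alpha — items with X during alpha: none.
Via delta — items with X during delta: alpha.
Via eta — items with X during eta: alpha.
Via kappa — items with X during kappa: none.
Via mu — items with X during mu: alpha.
Via theta — items with X during theta: none.
Union: alpha.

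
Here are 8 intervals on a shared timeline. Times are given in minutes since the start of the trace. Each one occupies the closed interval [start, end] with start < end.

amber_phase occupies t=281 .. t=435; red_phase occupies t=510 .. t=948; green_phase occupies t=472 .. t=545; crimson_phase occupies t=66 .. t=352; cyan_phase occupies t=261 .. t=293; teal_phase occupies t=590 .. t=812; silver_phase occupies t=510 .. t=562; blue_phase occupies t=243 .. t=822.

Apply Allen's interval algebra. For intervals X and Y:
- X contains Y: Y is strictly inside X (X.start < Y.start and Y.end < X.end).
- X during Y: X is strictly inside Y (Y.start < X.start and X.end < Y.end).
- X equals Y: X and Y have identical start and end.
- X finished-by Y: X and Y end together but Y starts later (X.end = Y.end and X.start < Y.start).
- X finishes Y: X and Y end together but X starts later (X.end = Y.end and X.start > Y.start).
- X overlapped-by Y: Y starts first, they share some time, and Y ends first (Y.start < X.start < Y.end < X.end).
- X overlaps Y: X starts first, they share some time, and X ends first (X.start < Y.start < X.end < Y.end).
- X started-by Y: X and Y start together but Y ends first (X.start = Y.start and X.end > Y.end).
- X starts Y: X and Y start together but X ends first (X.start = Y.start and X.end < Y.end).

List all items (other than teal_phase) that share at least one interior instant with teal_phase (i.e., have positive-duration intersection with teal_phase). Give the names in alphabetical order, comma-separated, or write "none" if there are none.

blue_phase, red_phase

Target teal_phase = [t=590, t=812].
amber_phase [t=281, t=435] → before → no.
blue_phase [t=243, t=822] → contains → yes.
crimson_phase [t=66, t=352] → before → no.
cyan_phase [t=261, t=293] → before → no.
green_phase [t=472, t=545] → before → no.
red_phase [t=510, t=948] → contains → yes.
silver_phase [t=510, t=562] → before → no.
Result: blue_phase, red_phase.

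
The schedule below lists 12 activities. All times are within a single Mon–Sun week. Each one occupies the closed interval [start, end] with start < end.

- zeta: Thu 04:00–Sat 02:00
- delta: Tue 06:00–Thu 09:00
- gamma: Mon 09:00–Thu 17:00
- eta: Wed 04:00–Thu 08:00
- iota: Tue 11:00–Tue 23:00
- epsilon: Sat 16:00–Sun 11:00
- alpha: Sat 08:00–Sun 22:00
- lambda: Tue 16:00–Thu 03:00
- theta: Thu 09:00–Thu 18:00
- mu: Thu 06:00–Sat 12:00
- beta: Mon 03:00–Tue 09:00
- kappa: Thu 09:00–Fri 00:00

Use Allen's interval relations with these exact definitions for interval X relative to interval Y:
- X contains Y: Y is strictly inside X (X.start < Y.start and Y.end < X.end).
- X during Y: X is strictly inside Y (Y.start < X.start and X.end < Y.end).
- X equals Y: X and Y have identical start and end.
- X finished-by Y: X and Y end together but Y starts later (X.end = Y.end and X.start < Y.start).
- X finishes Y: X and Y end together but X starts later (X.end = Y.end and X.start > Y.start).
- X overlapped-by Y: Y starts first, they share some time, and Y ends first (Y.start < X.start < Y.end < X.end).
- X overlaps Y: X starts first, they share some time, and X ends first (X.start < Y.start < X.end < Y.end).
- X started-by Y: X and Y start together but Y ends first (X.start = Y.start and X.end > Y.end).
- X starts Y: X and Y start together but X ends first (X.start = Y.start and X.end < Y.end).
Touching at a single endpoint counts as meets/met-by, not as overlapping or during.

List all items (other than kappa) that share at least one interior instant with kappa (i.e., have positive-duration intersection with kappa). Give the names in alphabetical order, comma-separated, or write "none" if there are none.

gamma, mu, theta, zeta

Target kappa = [Thu 09:00, Fri 00:00].
alpha [Sat 08:00, Sun 22:00] → after → no.
beta [Mon 03:00, Tue 09:00] → before → no.
delta [Tue 06:00, Thu 09:00] → meets → no.
epsilon [Sat 16:00, Sun 11:00] → after → no.
eta [Wed 04:00, Thu 08:00] → before → no.
gamma [Mon 09:00, Thu 17:00] → overlaps → yes.
iota [Tue 11:00, Tue 23:00] → before → no.
lambda [Tue 16:00, Thu 03:00] → before → no.
mu [Thu 06:00, Sat 12:00] → contains → yes.
theta [Thu 09:00, Thu 18:00] → starts → yes.
zeta [Thu 04:00, Sat 02:00] → contains → yes.
Result: gamma, mu, theta, zeta.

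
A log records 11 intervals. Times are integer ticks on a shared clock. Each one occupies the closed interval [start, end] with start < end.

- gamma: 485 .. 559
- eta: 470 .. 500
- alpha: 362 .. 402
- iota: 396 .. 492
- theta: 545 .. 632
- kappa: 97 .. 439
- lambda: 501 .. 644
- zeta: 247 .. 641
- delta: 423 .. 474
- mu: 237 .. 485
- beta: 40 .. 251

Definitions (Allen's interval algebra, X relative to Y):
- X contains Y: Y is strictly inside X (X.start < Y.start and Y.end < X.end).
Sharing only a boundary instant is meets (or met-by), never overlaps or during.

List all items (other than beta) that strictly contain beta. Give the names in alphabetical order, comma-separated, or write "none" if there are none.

none

Target beta = [40, 251].
alpha [362, 402] → after → no.
delta [423, 474] → after → no.
eta [470, 500] → after → no.
gamma [485, 559] → after → no.
iota [396, 492] → after → no.
kappa [97, 439] → overlapped-by → no.
lambda [501, 644] → after → no.
mu [237, 485] → overlapped-by → no.
theta [545, 632] → after → no.
zeta [247, 641] → overlapped-by → no.
Result: none.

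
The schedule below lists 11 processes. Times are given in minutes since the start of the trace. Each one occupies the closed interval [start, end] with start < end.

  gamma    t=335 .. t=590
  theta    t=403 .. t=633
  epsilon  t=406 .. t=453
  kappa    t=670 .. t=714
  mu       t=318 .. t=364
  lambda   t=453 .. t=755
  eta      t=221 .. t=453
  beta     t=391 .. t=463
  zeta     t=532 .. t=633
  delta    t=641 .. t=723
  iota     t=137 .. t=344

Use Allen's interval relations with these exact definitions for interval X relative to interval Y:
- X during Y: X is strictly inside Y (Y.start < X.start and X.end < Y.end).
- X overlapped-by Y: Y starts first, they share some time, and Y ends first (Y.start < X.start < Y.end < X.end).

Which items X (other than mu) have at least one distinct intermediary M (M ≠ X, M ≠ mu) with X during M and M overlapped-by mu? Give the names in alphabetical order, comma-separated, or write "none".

Target mu = [t=318, t=364].
Intermediaries M with M overlapped-by mu: gamma.
Via gamma — items with X during gamma: beta, epsilon.
Union: beta, epsilon.

beta, epsilon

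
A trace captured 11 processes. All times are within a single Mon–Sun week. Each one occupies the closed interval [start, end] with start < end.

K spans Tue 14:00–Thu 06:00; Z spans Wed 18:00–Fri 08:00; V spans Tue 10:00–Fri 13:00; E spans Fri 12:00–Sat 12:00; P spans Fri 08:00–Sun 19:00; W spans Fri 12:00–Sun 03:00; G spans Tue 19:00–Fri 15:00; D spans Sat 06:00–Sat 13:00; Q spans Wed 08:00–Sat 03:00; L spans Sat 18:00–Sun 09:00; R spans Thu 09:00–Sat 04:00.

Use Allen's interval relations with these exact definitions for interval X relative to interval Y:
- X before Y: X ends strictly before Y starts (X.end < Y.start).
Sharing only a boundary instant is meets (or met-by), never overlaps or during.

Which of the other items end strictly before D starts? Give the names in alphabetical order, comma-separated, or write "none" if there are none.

G, K, Q, R, V, Z

Target D = [Sat 06:00, Sat 13:00].
E [Fri 12:00, Sat 12:00] → overlaps → no.
G [Tue 19:00, Fri 15:00] → before → yes.
K [Tue 14:00, Thu 06:00] → before → yes.
L [Sat 18:00, Sun 09:00] → after → no.
P [Fri 08:00, Sun 19:00] → contains → no.
Q [Wed 08:00, Sat 03:00] → before → yes.
R [Thu 09:00, Sat 04:00] → before → yes.
V [Tue 10:00, Fri 13:00] → before → yes.
W [Fri 12:00, Sun 03:00] → contains → no.
Z [Wed 18:00, Fri 08:00] → before → yes.
Result: G, K, Q, R, V, Z.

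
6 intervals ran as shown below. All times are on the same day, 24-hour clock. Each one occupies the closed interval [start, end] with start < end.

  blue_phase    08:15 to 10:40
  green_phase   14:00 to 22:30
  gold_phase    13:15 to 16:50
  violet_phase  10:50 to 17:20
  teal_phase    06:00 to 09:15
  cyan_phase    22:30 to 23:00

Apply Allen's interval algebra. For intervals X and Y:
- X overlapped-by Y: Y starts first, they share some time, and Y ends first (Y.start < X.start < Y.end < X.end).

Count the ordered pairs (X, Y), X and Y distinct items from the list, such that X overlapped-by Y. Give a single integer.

3

Checking all 30 ordered pairs for relation 'overlapped-by'; matching pairs in alphabetical order:
(blue_phase, teal_phase): blue_phase overlapped-by teal_phase ✓
(green_phase, gold_phase): green_phase overlapped-by gold_phase ✓
(green_phase, violet_phase): green_phase overlapped-by violet_phase ✓
Count: 3.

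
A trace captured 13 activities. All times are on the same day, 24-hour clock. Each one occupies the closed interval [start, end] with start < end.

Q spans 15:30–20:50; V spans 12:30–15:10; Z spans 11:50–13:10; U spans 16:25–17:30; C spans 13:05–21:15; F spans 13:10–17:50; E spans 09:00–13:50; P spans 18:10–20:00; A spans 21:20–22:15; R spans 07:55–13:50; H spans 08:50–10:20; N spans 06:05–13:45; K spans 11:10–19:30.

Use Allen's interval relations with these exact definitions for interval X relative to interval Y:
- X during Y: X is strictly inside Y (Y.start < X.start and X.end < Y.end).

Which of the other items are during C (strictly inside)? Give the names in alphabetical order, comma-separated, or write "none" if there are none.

F, P, Q, U

Target C = [13:05, 21:15].
A [21:20, 22:15] → after → no.
E [09:00, 13:50] → overlaps → no.
F [13:10, 17:50] → during → yes.
H [08:50, 10:20] → before → no.
K [11:10, 19:30] → overlaps → no.
N [06:05, 13:45] → overlaps → no.
P [18:10, 20:00] → during → yes.
Q [15:30, 20:50] → during → yes.
R [07:55, 13:50] → overlaps → no.
U [16:25, 17:30] → during → yes.
V [12:30, 15:10] → overlaps → no.
Z [11:50, 13:10] → overlaps → no.
Result: F, P, Q, U.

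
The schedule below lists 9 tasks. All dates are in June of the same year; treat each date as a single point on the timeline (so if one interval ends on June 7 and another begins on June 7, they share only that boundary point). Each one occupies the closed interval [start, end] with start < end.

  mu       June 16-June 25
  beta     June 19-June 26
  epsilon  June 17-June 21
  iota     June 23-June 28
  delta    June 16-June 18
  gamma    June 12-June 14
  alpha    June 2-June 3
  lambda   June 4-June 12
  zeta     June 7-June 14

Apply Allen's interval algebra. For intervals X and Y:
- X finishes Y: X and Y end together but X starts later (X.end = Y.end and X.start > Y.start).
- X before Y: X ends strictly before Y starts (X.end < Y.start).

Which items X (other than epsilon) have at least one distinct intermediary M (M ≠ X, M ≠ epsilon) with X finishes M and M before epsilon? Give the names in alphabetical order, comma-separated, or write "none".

Target epsilon = [June 17, June 21].
Intermediaries M with M before epsilon: alpha, gamma, lambda, zeta.
Via alpha — items with X finishes alpha: none.
Via gamma — items with X finishes gamma: none.
Via lambda — items with X finishes lambda: none.
Via zeta — items with X finishes zeta: gamma.
Union: gamma.

gamma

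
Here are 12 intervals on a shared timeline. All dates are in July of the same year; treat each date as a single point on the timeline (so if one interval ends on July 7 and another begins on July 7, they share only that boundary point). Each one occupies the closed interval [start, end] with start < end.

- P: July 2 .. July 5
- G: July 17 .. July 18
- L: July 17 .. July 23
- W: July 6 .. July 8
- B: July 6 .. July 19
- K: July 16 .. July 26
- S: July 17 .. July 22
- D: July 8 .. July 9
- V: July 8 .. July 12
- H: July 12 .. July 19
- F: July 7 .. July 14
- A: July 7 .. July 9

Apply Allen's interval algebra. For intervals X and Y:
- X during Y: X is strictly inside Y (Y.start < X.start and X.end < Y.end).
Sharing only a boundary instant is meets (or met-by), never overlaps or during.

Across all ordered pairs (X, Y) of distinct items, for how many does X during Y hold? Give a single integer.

11

Checking all 132 ordered pairs for relation 'during'; matching pairs in alphabetical order:
(A, B): A during B ✓
(D, B): D during B ✓
(D, F): D during F ✓
(F, B): F during B ✓
(G, B): G during B ✓
(G, H): G during H ✓
(G, K): G during K ✓
(L, K): L during K ✓
(S, K): S during K ✓
(V, B): V during B ✓
(V, F): V during F ✓
Count: 11.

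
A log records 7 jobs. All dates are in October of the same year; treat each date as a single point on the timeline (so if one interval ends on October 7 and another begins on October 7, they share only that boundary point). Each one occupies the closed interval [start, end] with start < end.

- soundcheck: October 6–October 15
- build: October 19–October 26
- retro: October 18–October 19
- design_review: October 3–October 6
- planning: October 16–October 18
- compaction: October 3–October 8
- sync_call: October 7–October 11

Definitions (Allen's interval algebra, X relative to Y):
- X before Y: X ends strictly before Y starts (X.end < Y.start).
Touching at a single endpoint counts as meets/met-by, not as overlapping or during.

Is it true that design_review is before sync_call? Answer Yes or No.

design_review = [October 3, October 6], sync_call = [October 7, October 11].
Actual relation of design_review to sync_call: before.
Asked whether 'before' holds → Yes.

Yes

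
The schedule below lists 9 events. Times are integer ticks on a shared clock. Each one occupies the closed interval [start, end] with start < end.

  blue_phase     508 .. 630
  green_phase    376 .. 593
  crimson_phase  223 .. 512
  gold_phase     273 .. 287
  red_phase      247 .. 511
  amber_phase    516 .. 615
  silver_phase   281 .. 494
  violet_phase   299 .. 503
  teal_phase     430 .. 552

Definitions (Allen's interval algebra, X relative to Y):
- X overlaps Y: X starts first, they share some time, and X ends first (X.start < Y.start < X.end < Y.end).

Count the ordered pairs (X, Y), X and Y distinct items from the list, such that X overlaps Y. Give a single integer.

16

Checking all 72 ordered pairs for relation 'overlaps'; matching pairs in alphabetical order:
(crimson_phase, blue_phase): crimson_phase overlaps blue_phase ✓
(crimson_phase, green_phase): crimson_phase overlaps green_phase ✓
(crimson_phase, teal_phase): crimson_phase overlaps teal_phase ✓
(gold_phase, silver_phase): gold_phase overlaps silver_phase ✓
(green_phase, amber_phase): green_phase overlaps amber_phase ✓
(green_phase, blue_phase): green_phase overlaps blue_phase ✓
(red_phase, blue_phase): red_phase overlaps blue_phase ✓
(red_phase, green_phase): red_phase overlaps green_phase ✓
(red_phase, teal_phase): red_phase overlaps teal_phase ✓
(silver_phase, green_phase): silver_phase overlaps green_phase ✓
(silver_phase, teal_phase): silver_phase overlaps teal_phase ✓
(silver_phase, violet_phase): silver_phase overlaps violet_phase ✓
(teal_phase, amber_phase): teal_phase overlaps amber_phase ✓
(teal_phase, blue_phase): teal_phase overlaps blue_phase ✓
(violet_phase, green_phase): violet_phase overlaps green_phase ✓
(violet_phase, teal_phase): violet_phase overlaps teal_phase ✓
Count: 16.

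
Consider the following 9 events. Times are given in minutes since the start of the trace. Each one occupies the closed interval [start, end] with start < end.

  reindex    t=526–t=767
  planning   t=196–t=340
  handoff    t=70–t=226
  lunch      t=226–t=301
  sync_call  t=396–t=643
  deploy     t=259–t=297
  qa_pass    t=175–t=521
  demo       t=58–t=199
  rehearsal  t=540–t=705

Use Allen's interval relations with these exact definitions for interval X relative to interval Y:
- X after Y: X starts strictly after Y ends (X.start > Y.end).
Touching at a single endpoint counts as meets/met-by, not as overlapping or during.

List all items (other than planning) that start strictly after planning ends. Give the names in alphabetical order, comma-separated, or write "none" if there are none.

Target planning = [t=196, t=340].
demo [t=58, t=199] → overlaps → no.
deploy [t=259, t=297] → during → no.
handoff [t=70, t=226] → overlaps → no.
lunch [t=226, t=301] → during → no.
qa_pass [t=175, t=521] → contains → no.
rehearsal [t=540, t=705] → after → yes.
reindex [t=526, t=767] → after → yes.
sync_call [t=396, t=643] → after → yes.
Result: rehearsal, reindex, sync_call.

rehearsal, reindex, sync_call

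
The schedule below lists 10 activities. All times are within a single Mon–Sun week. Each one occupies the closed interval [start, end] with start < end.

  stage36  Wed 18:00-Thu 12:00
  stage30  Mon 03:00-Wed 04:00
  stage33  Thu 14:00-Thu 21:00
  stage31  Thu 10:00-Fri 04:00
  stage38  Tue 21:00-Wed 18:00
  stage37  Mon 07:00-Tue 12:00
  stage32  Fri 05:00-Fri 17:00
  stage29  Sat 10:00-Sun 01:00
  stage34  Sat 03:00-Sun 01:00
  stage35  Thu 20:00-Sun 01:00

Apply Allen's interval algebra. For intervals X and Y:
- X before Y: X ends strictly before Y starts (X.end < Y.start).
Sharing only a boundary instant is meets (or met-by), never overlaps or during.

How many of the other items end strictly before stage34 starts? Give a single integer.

Target stage34 = [Sat 03:00, Sun 01:00].
stage29 [Sat 10:00, Sun 01:00] → finishes → no.
stage30 [Mon 03:00, Wed 04:00] → before → counts.
stage31 [Thu 10:00, Fri 04:00] → before → counts.
stage32 [Fri 05:00, Fri 17:00] → before → counts.
stage33 [Thu 14:00, Thu 21:00] → before → counts.
stage35 [Thu 20:00, Sun 01:00] → finished-by → no.
stage36 [Wed 18:00, Thu 12:00] → before → counts.
stage37 [Mon 07:00, Tue 12:00] → before → counts.
stage38 [Tue 21:00, Wed 18:00] → before → counts.
Total: 7.

7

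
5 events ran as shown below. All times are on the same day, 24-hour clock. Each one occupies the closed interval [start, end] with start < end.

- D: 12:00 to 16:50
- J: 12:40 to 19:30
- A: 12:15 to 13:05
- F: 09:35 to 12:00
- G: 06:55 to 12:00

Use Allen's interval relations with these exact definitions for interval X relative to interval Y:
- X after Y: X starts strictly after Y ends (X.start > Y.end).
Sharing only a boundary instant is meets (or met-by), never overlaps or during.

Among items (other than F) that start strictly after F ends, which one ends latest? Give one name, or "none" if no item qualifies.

Target F = [09:35, 12:00].
A [12:15, 13:05] → after → candidate.
D [12:00, 16:50] → met-by → excluded.
G [06:55, 12:00] → finished-by → excluded.
J [12:40, 19:30] → after → candidate.
Among candidates, latest end is 19:30 → J.

J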